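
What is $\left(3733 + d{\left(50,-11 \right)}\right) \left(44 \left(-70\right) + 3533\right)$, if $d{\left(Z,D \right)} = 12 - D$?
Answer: $1701468$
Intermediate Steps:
$\left(3733 + d{\left(50,-11 \right)}\right) \left(44 \left(-70\right) + 3533\right) = \left(3733 + \left(12 - -11\right)\right) \left(44 \left(-70\right) + 3533\right) = \left(3733 + \left(12 + 11\right)\right) \left(-3080 + 3533\right) = \left(3733 + 23\right) 453 = 3756 \cdot 453 = 1701468$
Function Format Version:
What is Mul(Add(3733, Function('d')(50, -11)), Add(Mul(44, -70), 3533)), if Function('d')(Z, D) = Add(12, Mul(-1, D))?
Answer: 1701468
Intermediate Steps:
Mul(Add(3733, Function('d')(50, -11)), Add(Mul(44, -70), 3533)) = Mul(Add(3733, Add(12, Mul(-1, -11))), Add(Mul(44, -70), 3533)) = Mul(Add(3733, Add(12, 11)), Add(-3080, 3533)) = Mul(Add(3733, 23), 453) = Mul(3756, 453) = 1701468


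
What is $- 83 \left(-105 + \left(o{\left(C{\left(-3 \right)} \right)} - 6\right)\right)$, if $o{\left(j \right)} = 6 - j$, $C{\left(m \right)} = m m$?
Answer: $9462$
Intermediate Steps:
$C{\left(m \right)} = m^{2}$
$- 83 \left(-105 + \left(o{\left(C{\left(-3 \right)} \right)} - 6\right)\right) = - 83 \left(-105 + \left(\left(6 - \left(-3\right)^{2}\right) - 6\right)\right) = - 83 \left(-105 + \left(\left(6 - 9\right) - 6\right)\right) = - 83 \left(-105 - 9\right) = \left(-83\right) \left(-114\right) = 9462$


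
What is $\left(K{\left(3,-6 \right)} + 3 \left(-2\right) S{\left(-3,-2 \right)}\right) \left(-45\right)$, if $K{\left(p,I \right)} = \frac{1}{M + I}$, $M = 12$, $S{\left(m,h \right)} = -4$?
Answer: $- \frac{2175}{2} \approx -1087.5$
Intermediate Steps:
$K{\left(p,I \right)} = \frac{1}{12 + I}$
$\left(K{\left(3,-6 \right)} + 3 \left(-2\right) S{\left(-3,-2 \right)}\right) \left(-45\right) = \left(\frac{1}{12 - 6} + 3 \left(-2\right) \left(-4\right)\right) \left(-45\right) = \left(\frac{1}{6} - -24\right) \left(-45\right) = \left(\frac{1}{6} + 24\right) \left(-45\right) = \frac{145}{6} \left(-45\right) = - \frac{2175}{2}$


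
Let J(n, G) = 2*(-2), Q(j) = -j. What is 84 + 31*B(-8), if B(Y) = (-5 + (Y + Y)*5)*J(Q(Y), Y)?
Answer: 10624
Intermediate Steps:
J(n, G) = -4
B(Y) = 20 - 40*Y (B(Y) = (-5 + (Y + Y)*5)*(-4) = (-5 + (2*Y)*5)*(-4) = (-5 + 10*Y)*(-4) = 20 - 40*Y)
84 + 31*B(-8) = 84 + 31*(20 - 40*(-8)) = 84 + 31*(20 + 320) = 84 + 31*340 = 84 + 10540 = 10624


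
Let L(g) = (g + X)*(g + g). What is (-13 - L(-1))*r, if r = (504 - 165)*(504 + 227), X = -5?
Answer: -6195225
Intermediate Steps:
L(g) = 2*g*(-5 + g) (L(g) = (g - 5)*(g + g) = (-5 + g)*(2*g) = 2*g*(-5 + g))
r = 247809 (r = 339*731 = 247809)
(-13 - L(-1))*r = (-13 - 2*(-1)*(-5 - 1))*247809 = (-13 - 2*(-1)*(-6))*247809 = (-13 - 1*12)*247809 = (-13 - 12)*247809 = -25*247809 = -6195225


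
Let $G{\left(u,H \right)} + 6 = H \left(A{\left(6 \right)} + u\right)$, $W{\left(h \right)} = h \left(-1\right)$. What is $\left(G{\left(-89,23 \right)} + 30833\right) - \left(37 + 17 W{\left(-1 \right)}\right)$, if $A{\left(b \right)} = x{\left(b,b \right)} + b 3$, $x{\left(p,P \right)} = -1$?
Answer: $29117$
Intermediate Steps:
$W{\left(h \right)} = - h$
$A{\left(b \right)} = -1 + 3 b$ ($A{\left(b \right)} = -1 + b 3 = -1 + 3 b$)
$G{\left(u,H \right)} = -6 + H \left(17 + u\right)$ ($G{\left(u,H \right)} = -6 + H \left(\left(-1 + 3 \cdot 6\right) + u\right) = -6 + H \left(\left(-1 + 18\right) + u\right) = -6 + H \left(17 + u\right)$)
$\left(G{\left(-89,23 \right)} + 30833\right) - \left(37 + 17 W{\left(-1 \right)}\right) = \left(\left(-6 + 17 \cdot 23 + 23 \left(-89\right)\right) + 30833\right) - \left(37 + 17 \left(\left(-1\right) \left(-1\right)\right)\right) = \left(\left(-6 + 391 - 2047\right) + 30833\right) - 54 = \left(-1662 + 30833\right) - 54 = 29171 - 54 = 29117$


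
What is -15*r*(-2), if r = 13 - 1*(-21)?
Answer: 1020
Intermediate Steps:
r = 34 (r = 13 + 21 = 34)
-15*r*(-2) = -15*34*(-2) = -510*(-2) = 1020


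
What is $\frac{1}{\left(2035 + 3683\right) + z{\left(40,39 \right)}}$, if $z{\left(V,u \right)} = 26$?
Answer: $\frac{1}{5744} \approx 0.00017409$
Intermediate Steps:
$\frac{1}{\left(2035 + 3683\right) + z{\left(40,39 \right)}} = \frac{1}{\left(2035 + 3683\right) + 26} = \frac{1}{5718 + 26} = \frac{1}{5744}$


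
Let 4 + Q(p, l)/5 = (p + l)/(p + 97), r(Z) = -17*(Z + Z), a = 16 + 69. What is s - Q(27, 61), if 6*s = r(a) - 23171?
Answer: -268277/62 ≈ -4327.0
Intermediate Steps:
a = 85
r(Z) = -34*Z
Q(p, l) = -20 + 5*(l + p)/(97 + p) (Q(p, l) = -20 + 5*((p + l)/(p + 97)) = -20 + 5*((l + p)/(97 + p)) = -20 + 5*(l + p)/(97 + p))
s = -8687/2 (s = (-34*85 - 23171)/6 = (-2890 - 23171)/6 = (1/6)*(-26061) = -8687/2 ≈ -4343.5)
s - Q(27, 61) = -8687/2 - 5*(-388 + 61 - 3*27)/(97 + 27) = -8687/2 - 5*(-388 + 61 - 81)/124 = -8687/2 - 5*(-408)/124 = -8687/2 - 1*(-510/31) = -8687/2 + 510/31 = -268277/62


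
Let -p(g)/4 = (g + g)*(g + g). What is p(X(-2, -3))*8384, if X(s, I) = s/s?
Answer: -134144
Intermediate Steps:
X(s, I) = 1
p(g) = -16*g² (p(g) = -4*(g + g)*(g + g) = -4*2*g*2*g = -16*g²)
p(X(-2, -3))*8384 = -16*1²*8384 = -16*1*8384 = -16*8384 = -134144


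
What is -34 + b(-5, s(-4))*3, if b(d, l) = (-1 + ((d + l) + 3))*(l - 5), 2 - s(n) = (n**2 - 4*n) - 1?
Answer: 3230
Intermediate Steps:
s(n) = 3 - n**2 + 4*n (s(n) = 2 - ((n**2 - 4*n) - 1) = 2 - (-1 + n**2 - 4*n) = 2 + (1 - n**2 + 4*n) = 3 - n**2 + 4*n)
b(d, l) = (-5 + l)*(2 + d + l) (b(d, l) = (-1 + (3 + d + l))*(-5 + l) = (2 + d + l)*(-5 + l) = (-5 + l)*(2 + d + l))
-34 + b(-5, s(-4))*3 = -34 + (-10 + (3 - 1*(-4)**2 + 4*(-4))**2 - 5*(-5) - 3*(3 - 1*(-4)**2 + 4*(-4)) - 5*(3 - 1*(-4)**2 + 4*(-4)))*3 = -34 + (-10 + (3 - 1*16 - 16)**2 + 25 - 3*(3 - 1*16 - 16) - 5*(3 - 1*16 - 16))*3 = -34 + (-10 + (3 - 16 - 16)**2 + 25 - 3*(3 - 16 - 16) - 5*(3 - 16 - 16))*3 = -34 + (-10 + (-29)**2 + 25 - 3*(-29) - 5*(-29))*3 = -34 + (-10 + 841 + 25 + 87 + 145)*3 = -34 + 1088*3 = -34 + 3264 = 3230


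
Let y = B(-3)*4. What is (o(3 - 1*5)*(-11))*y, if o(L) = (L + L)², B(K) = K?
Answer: 2112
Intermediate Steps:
o(L) = 4*L² (o(L) = (2*L)² = 4*L²)
y = -12 (y = -3*4 = -12)
(o(3 - 1*5)*(-11))*y = ((4*(3 - 1*5)²)*(-11))*(-12) = ((4*(3 - 5)²)*(-11))*(-12) = ((4*(-2)²)*(-11))*(-12) = ((4*4)*(-11))*(-12) = (16*(-11))*(-12) = -176*(-12) = 2112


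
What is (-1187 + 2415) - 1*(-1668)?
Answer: 2896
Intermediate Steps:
(-1187 + 2415) - 1*(-1668) = 1228 + 1668 = 2896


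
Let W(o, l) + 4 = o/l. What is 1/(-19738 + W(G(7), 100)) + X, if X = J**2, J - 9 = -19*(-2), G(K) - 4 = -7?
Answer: 4361014327/1974203 ≈ 2209.0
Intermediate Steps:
G(K) = -3 (G(K) = 4 - 7 = -3)
W(o, l) = -4 + o/l
J = 47 (J = 9 - 19*(-2) = 9 + 38 = 47)
X = 2209 (X = 47**2 = 2209)
1/(-19738 + W(G(7), 100)) + X = 1/(-19738 + (-4 - 3/100)) + 2209 = 1/(-19738 - 403/100) + 2209 = 1/(-1974203/100) + 2209 = -100/1974203 + 2209 = 4361014327/1974203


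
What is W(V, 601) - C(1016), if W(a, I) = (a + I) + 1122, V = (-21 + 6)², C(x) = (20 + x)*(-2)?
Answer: 4020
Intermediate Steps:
C(x) = -40 - 2*x
V = 225 (V = (-15)² = 225)
W(a, I) = 1122 + I + a (W(a, I) = (I + a) + 1122 = 1122 + I + a)
W(V, 601) - C(1016) = (1122 + 601 + 225) - (-40 - 2*1016) = 1948 - (-40 - 2032) = 1948 - 1*(-2072) = 1948 + 2072 = 4020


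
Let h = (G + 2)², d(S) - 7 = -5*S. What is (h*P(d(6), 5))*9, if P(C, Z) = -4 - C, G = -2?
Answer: 0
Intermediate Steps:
d(S) = 7 - 5*S
h = 0 (h = (-2 + 2)² = 0² = 0)
(h*P(d(6), 5))*9 = (0*(-4 - (7 - 5*6)))*9 = (0*(-4 - (7 - 30)))*9 = (0*(-4 - 1*(-23)))*9 = (0*(-4 + 23))*9 = (0*19)*9 = 0*9 = 0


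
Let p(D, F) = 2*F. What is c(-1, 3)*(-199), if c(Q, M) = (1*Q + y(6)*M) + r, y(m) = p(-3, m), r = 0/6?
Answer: -6965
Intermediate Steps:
r = 0 (r = 0*(⅙) = 0)
y(m) = 2*m
c(Q, M) = Q + 12*M (c(Q, M) = (1*Q + (2*6)*M) + 0 = (Q + 12*M) + 0 = Q + 12*M)
c(-1, 3)*(-199) = (-1 + 12*3)*(-199) = (-1 + 36)*(-199) = 35*(-199) = -6965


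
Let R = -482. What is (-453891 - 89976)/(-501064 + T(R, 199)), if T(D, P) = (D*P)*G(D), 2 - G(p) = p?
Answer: 181289/15641792 ≈ 0.011590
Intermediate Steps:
G(p) = 2 - p
T(D, P) = D*P*(2 - D) (T(D, P) = (D*P)*(2 - D) = D*P*(2 - D))
(-453891 - 89976)/(-501064 + T(R, 199)) = (-453891 - 89976)/(-501064 - 482*199*(2 - 1*(-482))) = -543867/(-501064 - 482*199*(2 + 482)) = -543867/(-501064 - 482*199*484) = -543867/(-501064 - 46424312) = -543867/(-46925376) = -543867*(-1/46925376) = 181289/15641792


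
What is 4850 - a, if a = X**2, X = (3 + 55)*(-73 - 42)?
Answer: -44484050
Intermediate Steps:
X = -6670 (X = 58*(-115) = -6670)
a = 44488900 (a = (-6670)**2 = 44488900)
4850 - a = 4850 - 1*44488900 = 4850 - 44488900 = -44484050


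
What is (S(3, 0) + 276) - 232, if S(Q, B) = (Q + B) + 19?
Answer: 66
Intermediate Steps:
S(Q, B) = 19 + B + Q (S(Q, B) = (B + Q) + 19 = 19 + B + Q)
(S(3, 0) + 276) - 232 = ((19 + 0 + 3) + 276) - 232 = (22 + 276) - 232 = 298 - 232 = 66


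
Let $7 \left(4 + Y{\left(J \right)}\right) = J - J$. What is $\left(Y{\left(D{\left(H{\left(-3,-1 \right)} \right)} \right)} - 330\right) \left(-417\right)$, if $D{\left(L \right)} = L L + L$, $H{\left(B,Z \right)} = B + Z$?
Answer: $139278$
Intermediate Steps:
$D{\left(L \right)} = L + L^{2}$ ($D{\left(L \right)} = L^{2} + L = L + L^{2}$)
$Y{\left(J \right)} = -4$ ($Y{\left(J \right)} = -4 + \frac{J - J}{7} = -4 + \frac{1}{7} \cdot 0 = -4 + 0 = -4$)
$\left(Y{\left(D{\left(H{\left(-3,-1 \right)} \right)} \right)} - 330\right) \left(-417\right) = \left(-4 - 330\right) \left(-417\right) = \left(-334\right) \left(-417\right) = 139278$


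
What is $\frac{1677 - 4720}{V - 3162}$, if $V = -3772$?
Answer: $\frac{3043}{6934} \approx 0.43885$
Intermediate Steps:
$\frac{1677 - 4720}{V - 3162} = \frac{1677 - 4720}{-3772 - 3162} = - \frac{3043}{-6934} = \left(-3043\right) \left(- \frac{1}{6934}\right) = \frac{3043}{6934}$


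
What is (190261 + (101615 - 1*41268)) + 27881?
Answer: 278489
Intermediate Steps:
(190261 + (101615 - 1*41268)) + 27881 = (190261 + (101615 - 41268)) + 27881 = (190261 + 60347) + 27881 = 250608 + 27881 = 278489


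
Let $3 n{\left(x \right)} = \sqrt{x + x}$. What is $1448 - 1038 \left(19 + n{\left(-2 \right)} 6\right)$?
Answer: $-18274 - 4152 i \approx -18274.0 - 4152.0 i$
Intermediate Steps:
$n{\left(x \right)} = \frac{\sqrt{2} \sqrt{x}}{3}$ ($n{\left(x \right)} = \frac{\sqrt{x + x}}{3} = \frac{\sqrt{2 x}}{3} = \frac{\sqrt{2} \sqrt{x}}{3}$)
$1448 - 1038 \left(19 + n{\left(-2 \right)} 6\right) = 1448 - 1038 \left(19 + \frac{\sqrt{2} \sqrt{-2}}{3} \cdot 6\right) = 1448 - 1038 \left(19 + \frac{\sqrt{2} i \sqrt{2}}{3} \cdot 6\right) = 1448 - 1038 \left(19 + \frac{2 i}{3} \cdot 6\right) = 1448 - 1038 \left(19 + 4 i\right) = 1448 - \left(19722 + 4152 i\right) = -18274 - 4152 i$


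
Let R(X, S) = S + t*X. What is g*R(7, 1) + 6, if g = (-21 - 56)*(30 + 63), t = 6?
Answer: -307917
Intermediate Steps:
R(X, S) = S + 6*X
g = -7161 (g = -77*93 = -7161)
g*R(7, 1) + 6 = -7161*(1 + 6*7) + 6 = -7161*(1 + 42) + 6 = -7161*43 + 6 = -307923 + 6 = -307917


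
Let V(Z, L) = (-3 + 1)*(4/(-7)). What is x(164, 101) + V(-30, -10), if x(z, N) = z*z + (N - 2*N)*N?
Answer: 116873/7 ≈ 16696.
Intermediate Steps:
V(Z, L) = 8/7 (V(Z, L) = -8*(-1)/7 = -2*(-4/7) = 8/7)
x(z, N) = z² - N² (x(z, N) = z² + (-N)*N = z² - N²)
x(164, 101) + V(-30, -10) = (164² - 1*101²) + 8/7 = (26896 - 1*10201) + 8/7 = (26896 - 10201) + 8/7 = 16695 + 8/7 = 116873/7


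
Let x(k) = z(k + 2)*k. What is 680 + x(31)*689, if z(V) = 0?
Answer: 680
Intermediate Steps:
x(k) = 0 (x(k) = 0*k = 0)
680 + x(31)*689 = 680 + 0*689 = 680 + 0 = 680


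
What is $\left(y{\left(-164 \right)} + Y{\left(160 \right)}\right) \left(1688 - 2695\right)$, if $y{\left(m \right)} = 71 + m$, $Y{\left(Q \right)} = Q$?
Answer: $-67469$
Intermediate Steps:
$\left(y{\left(-164 \right)} + Y{\left(160 \right)}\right) \left(1688 - 2695\right) = \left(\left(71 - 164\right) + 160\right) \left(1688 - 2695\right) = \left(-93 + 160\right) \left(-1007\right) = 67 \left(-1007\right) = -67469$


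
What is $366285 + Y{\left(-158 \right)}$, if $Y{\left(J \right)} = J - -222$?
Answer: $366349$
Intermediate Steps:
$Y{\left(J \right)} = 222 + J$ ($Y{\left(J \right)} = J + 222 = 222 + J$)
$366285 + Y{\left(-158 \right)} = 366285 + \left(222 - 158\right) = 366285 + 64 = 366349$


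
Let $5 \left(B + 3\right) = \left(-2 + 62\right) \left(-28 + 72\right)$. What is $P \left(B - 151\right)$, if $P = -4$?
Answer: $-1496$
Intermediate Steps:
$B = 525$ ($B = -3 + \frac{\left(-2 + 62\right) \left(-28 + 72\right)}{5} = -3 + \frac{60 \cdot 44}{5} = -3 + \frac{1}{5} \cdot 2640 = -3 + 528 = 525$)
$P \left(B - 151\right) = - 4 \left(525 - 151\right) = \left(-4\right) 374 = -1496$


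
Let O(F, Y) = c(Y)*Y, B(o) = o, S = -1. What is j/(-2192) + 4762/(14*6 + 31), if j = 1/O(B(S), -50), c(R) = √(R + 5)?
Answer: 4762/115 - I*√5/1644000 ≈ 41.409 - 1.3601e-6*I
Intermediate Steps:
c(R) = √(5 + R)
O(F, Y) = Y*√(5 + Y) (O(F, Y) = √(5 + Y)*Y = Y*√(5 + Y))
j = I*√5/750 (j = 1/(-50*√(5 - 50)) = 1/(-150*I*√5) = I*√5/750 ≈ 0.0029814*I)
j/(-2192) + 4762/(14*6 + 31) = (I*√5/750)/(-2192) + 4762/(14*6 + 31) = (I*√5/750)*(-1/2192) + 4762/(84 + 31) = -I*√5/1644000 + 4762/115 = 4762/115 - I*√5/1644000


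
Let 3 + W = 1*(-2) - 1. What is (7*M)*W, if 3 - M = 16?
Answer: 546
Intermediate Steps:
M = -13 (M = 3 - 1*16 = 3 - 16 = -13)
W = -6 (W = -3 + (1*(-2) - 1) = -3 + (-2 - 1) = -3 - 3 = -6)
(7*M)*W = (7*(-13))*(-6) = -91*(-6) = 546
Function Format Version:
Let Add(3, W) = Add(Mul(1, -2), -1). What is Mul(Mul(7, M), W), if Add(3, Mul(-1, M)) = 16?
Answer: 546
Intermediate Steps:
M = -13 (M = Add(3, Mul(-1, 16)) = Add(3, -16) = -13)
W = -6 (W = Add(-3, Add(Mul(1, -2), -1)) = Add(-3, Add(-2, -1)) = Add(-3, -3) = -6)
Mul(Mul(7, M), W) = Mul(Mul(7, -13), -6) = Mul(-91, -6) = 546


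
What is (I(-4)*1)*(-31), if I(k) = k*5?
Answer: 620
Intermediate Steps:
I(k) = 5*k
(I(-4)*1)*(-31) = ((5*(-4))*1)*(-31) = -20*1*(-31) = -20*(-31) = 620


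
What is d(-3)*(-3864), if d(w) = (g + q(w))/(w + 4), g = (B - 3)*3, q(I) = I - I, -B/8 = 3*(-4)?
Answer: -1078056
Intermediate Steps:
B = 96 (B = -24*(-4) = -8*(-12) = 96)
q(I) = 0
g = 279 (g = (96 - 3)*3 = 93*3 = 279)
d(w) = 279/(4 + w) (d(w) = (279 + 0)/(w + 4) = 279/(4 + w))
d(-3)*(-3864) = (279/(4 - 3))*(-3864) = (279/1)*(-3864) = (279*1)*(-3864) = 279*(-3864) = -1078056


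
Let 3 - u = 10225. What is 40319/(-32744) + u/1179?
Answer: -382245269/38605176 ≈ -9.9014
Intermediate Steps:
u = -10222 (u = 3 - 1*10225 = 3 - 10225 = -10222)
40319/(-32744) + u/1179 = 40319/(-32744) - 10222/1179 = 40319*(-1/32744) - 10222*1/1179 = -40319/32744 - 10222/1179 = -382245269/38605176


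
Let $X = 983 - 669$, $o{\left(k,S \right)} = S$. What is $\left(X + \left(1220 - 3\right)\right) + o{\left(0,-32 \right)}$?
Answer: $1499$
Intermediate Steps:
$X = 314$
$\left(X + \left(1220 - 3\right)\right) + o{\left(0,-32 \right)} = \left(314 + \left(1220 - 3\right)\right) - 32 = \left(314 + 1217\right) - 32 = 1531 - 32 = 1499$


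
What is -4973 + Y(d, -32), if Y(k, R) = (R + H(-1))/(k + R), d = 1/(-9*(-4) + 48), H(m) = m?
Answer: -13359679/2687 ≈ -4972.0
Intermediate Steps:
d = 1/84 (d = 1/(36 + 48) = 1/84 ≈ 0.011905)
Y(k, R) = (-1 + R)/(R + k) (Y(k, R) = (R - 1)/(k + R) = (-1 + R)/(R + k))
-4973 + Y(d, -32) = -4973 + (-1 - 32)/(-32 + 1/84) = -4973 - 33/(-2687/84) = -4973 - 84/2687*(-33) = -4973 + 2772/2687 = -13359679/2687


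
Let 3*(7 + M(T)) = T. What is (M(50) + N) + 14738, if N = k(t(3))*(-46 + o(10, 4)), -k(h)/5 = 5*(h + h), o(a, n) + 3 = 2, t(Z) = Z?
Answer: 65393/3 ≈ 21798.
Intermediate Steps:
o(a, n) = -1 (o(a, n) = -3 + 2 = -1)
k(h) = -50*h (k(h) = -25*(h + h) = -25*2*h = -50*h)
M(T) = -7 + T/3
N = 7050 (N = (-50*3)*(-46 - 1) = -150*(-47) = 7050)
(M(50) + N) + 14738 = ((-7 + (1/3)*50) + 7050) + 14738 = ((-7 + 50/3) + 7050) + 14738 = (29/3 + 7050) + 14738 = 21179/3 + 14738 = 65393/3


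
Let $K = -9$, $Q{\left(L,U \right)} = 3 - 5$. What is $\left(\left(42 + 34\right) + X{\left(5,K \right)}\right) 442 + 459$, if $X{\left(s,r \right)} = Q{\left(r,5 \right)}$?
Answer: $33167$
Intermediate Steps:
$Q{\left(L,U \right)} = -2$
$X{\left(s,r \right)} = -2$
$\left(\left(42 + 34\right) + X{\left(5,K \right)}\right) 442 + 459 = \left(\left(42 + 34\right) - 2\right) 442 + 459 = \left(76 - 2\right) 442 + 459 = 74 \cdot 442 + 459 = 32708 + 459 = 33167$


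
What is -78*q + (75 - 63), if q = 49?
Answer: -3810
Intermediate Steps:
-78*q + (75 - 63) = -78*49 + (75 - 63) = -3822 + 12 = -3810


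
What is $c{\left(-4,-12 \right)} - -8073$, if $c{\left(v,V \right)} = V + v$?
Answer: $8057$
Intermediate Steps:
$c{\left(-4,-12 \right)} - -8073 = \left(-12 - 4\right) - -8073 = -16 + 8073 = 8057$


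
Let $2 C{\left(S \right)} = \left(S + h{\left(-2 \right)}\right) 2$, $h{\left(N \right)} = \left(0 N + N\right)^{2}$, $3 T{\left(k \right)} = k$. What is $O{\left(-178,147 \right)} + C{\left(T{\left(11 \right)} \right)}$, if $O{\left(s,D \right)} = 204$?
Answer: $\frac{635}{3} \approx 211.67$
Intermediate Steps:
$T{\left(k \right)} = \frac{k}{3}$
$h{\left(N \right)} = N^{2}$ ($h{\left(N \right)} = \left(0 + N\right)^{2} = N^{2}$)
$C{\left(S \right)} = 4 + S$ ($C{\left(S \right)} = \frac{\left(S + \left(-2\right)^{2}\right) 2}{2} = \frac{\left(S + 4\right) 2}{2} = \frac{\left(4 + S\right) 2}{2} = \frac{8 + 2 S}{2} = 4 + S$)
$O{\left(-178,147 \right)} + C{\left(T{\left(11 \right)} \right)} = 204 + \left(4 + \frac{1}{3} \cdot 11\right) = 204 + \left(4 + \frac{11}{3}\right) = 204 + \frac{23}{3} = \frac{635}{3}$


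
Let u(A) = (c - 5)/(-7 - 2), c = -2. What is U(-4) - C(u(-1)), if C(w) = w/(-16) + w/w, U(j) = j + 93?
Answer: 12679/144 ≈ 88.049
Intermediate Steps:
U(j) = 93 + j
u(A) = 7/9 (u(A) = (-2 - 5)/(-7 - 2) = -7/(-9) = -7*(-⅑) = 7/9)
C(w) = 1 - w/16 (C(w) = w*(-1/16) + 1 = -w/16 + 1 = 1 - w/16)
U(-4) - C(u(-1)) = (93 - 4) - (1 - 1/16*7/9) = 89 - (1 - 7/144) = 89 - 1*137/144 = 89 - 137/144 = 12679/144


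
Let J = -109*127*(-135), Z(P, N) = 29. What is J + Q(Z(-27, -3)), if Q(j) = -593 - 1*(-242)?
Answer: 1868454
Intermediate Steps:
J = 1868805 (J = -13843*(-135) = 1868805)
Q(j) = -351 (Q(j) = -593 + 242 = -351)
J + Q(Z(-27, -3)) = 1868805 - 351 = 1868454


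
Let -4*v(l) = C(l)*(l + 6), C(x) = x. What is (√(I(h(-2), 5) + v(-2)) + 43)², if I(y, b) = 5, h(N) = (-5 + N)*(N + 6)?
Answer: (43 + √7)² ≈ 2083.5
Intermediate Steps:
h(N) = (-5 + N)*(6 + N)
v(l) = -l*(6 + l)/4 (v(l) = -l*(l + 6)/4 = -l*(6 + l)/4)
(√(I(h(-2), 5) + v(-2)) + 43)² = (√(5 - ¼*(-2)*(6 - 2)) + 43)² = (√(5 - ¼*(-2)*4) + 43)² = (√(5 + 2) + 43)² = (√7 + 43)² = (43 + √7)²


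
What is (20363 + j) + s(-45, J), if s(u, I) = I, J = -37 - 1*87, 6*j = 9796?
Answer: 65615/3 ≈ 21872.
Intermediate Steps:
j = 4898/3 (j = (1/6)*9796 = 4898/3 ≈ 1632.7)
J = -124 (J = -37 - 87 = -124)
(20363 + j) + s(-45, J) = (20363 + 4898/3) - 124 = 65987/3 - 124 = 65615/3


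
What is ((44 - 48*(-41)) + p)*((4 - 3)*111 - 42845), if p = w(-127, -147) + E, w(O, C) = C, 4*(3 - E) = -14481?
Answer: -469069751/2 ≈ -2.3453e+8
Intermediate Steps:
E = 14493/4 (E = 3 - 1/4*(-14481) = 3 + 14481/4 = 14493/4 ≈ 3623.3)
p = 13905/4 (p = -147 + 14493/4 = 13905/4 ≈ 3476.3)
((44 - 48*(-41)) + p)*((4 - 3)*111 - 42845) = ((44 - 48*(-41)) + 13905/4)*((4 - 3)*111 - 42845) = ((44 + 1968) + 13905/4)*(1*111 - 42845) = (2012 + 13905/4)*(111 - 42845) = (21953/4)*(-42734) = -469069751/2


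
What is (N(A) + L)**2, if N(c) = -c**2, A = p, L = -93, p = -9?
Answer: 30276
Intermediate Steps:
A = -9
(N(A) + L)**2 = (-1*(-9)**2 - 93)**2 = (-1*81 - 93)**2 = (-81 - 93)**2 = (-174)**2 = 30276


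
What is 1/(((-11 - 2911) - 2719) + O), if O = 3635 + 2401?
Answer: 1/395 ≈ 0.0025316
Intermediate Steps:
O = 6036
1/(((-11 - 2911) - 2719) + O) = 1/(((-11 - 2911) - 2719) + 6036) = 1/((-2922 - 2719) + 6036) = 1/(-5641 + 6036) = 1/395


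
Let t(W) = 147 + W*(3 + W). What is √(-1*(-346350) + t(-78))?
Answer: √352347 ≈ 593.59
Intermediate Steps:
√(-1*(-346350) + t(-78)) = √(-1*(-346350) + (147 + (-78)² + 3*(-78))) = √(346350 + (147 + 6084 - 234)) = √(346350 + 5997) = √352347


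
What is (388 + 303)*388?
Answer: 268108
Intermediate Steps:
(388 + 303)*388 = 691*388 = 268108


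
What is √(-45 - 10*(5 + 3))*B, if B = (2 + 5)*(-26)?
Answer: -910*I*√5 ≈ -2034.8*I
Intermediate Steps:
B = -182 (B = 7*(-26) = -182)
√(-45 - 10*(5 + 3))*B = √(-45 - 10*(5 + 3))*(-182) = √(-45 - 10*8)*(-182) = √(-45 - 80)*(-182) = √(-125)*(-182) = (5*I*√5)*(-182) = -910*I*√5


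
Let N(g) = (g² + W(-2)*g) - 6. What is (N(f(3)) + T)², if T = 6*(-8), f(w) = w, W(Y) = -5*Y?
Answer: 225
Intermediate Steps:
N(g) = -6 + g² + 10*g (N(g) = (g² + (-5*(-2))*g) - 6 = (g² + 10*g) - 6 = -6 + g² + 10*g)
T = -48
(N(f(3)) + T)² = ((-6 + 3² + 10*3) - 48)² = ((-6 + 9 + 30) - 48)² = (33 - 48)² = (-15)² = 225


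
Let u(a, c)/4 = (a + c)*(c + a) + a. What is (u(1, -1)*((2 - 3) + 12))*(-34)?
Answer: -1496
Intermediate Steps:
u(a, c) = 4*a + 4*(a + c)² (u(a, c) = 4*((a + c)*(c + a) + a) = 4*((a + c)*(a + c) + a) = 4*((a + c)² + a) = 4*(a + (a + c)²) = 4*a + 4*(a + c)²)
(u(1, -1)*((2 - 3) + 12))*(-34) = ((4*1 + 4*(1 - 1)²)*((2 - 3) + 12))*(-34) = ((4 + 4*0²)*(-1 + 12))*(-34) = ((4 + 4*0)*11)*(-34) = ((4 + 0)*11)*(-34) = (4*11)*(-34) = 44*(-34) = -1496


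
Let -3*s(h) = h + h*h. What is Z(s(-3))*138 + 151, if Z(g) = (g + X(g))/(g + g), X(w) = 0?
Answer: 220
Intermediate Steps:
s(h) = -h/3 - h²/3 (s(h) = -(h + h*h)/3 = -(h + h²)/3 = -h/3 - h²/3)
Z(g) = ½ (Z(g) = (g + 0)/(g + g) = g/((2*g)) = g*(1/(2*g)) = ½)
Z(s(-3))*138 + 151 = (½)*138 + 151 = 69 + 151 = 220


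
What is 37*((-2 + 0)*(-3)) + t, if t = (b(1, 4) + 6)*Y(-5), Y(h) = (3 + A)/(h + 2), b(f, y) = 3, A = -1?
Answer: 216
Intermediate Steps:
Y(h) = 2/(2 + h) (Y(h) = (3 - 1)/(h + 2) = 2/(2 + h))
t = -6 (t = (3 + 6)*(2/(2 - 5)) = 9*(2/(-3)) = 9*(2*(-1/3)) = 9*(-2/3) = -6)
37*((-2 + 0)*(-3)) + t = 37*((-2 + 0)*(-3)) - 6 = 37*(-2*(-3)) - 6 = 37*6 - 6 = 222 - 6 = 216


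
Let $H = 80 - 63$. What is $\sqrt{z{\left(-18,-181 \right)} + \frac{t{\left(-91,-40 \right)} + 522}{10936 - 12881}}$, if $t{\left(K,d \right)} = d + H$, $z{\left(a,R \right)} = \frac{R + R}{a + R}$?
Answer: $\frac{\sqrt{234086606395}}{387055} \approx 1.25$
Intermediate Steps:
$z{\left(a,R \right)} = \frac{2 R}{R + a}$
$H = 17$
$t{\left(K,d \right)} = 17 + d$ ($t{\left(K,d \right)} = d + 17 = 17 + d$)
$\sqrt{z{\left(-18,-181 \right)} + \frac{t{\left(-91,-40 \right)} + 522}{10936 - 12881}} = \sqrt{2 \left(-181\right) \frac{1}{-181 - 18} + \frac{\left(17 - 40\right) + 522}{10936 - 12881}} = \sqrt{2 \left(-181\right) \frac{1}{-199} + \frac{-23 + 522}{-1945}} = \sqrt{2 \left(-181\right) \left(- \frac{1}{199}\right) + 499 \left(- \frac{1}{1945}\right)} = \sqrt{\frac{362}{199} - \frac{499}{1945}} = \sqrt{\frac{604789}{387055}} = \frac{\sqrt{234086606395}}{387055}$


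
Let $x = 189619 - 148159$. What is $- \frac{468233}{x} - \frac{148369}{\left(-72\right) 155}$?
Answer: $\frac{15431641}{7711560} \approx 2.0011$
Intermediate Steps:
$x = 41460$ ($x = 189619 - 148159 = 41460$)
$- \frac{468233}{x} - \frac{148369}{\left(-72\right) 155} = - \frac{468233}{41460} - \frac{148369}{\left(-72\right) 155} = \left(-468233\right) \frac{1}{41460} - \frac{148369}{-11160} = - \frac{468233}{41460} - - \frac{148369}{11160} = - \frac{468233}{41460} + \frac{148369}{11160} = \frac{15431641}{7711560}$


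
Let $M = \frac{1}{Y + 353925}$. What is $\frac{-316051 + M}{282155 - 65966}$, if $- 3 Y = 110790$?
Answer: $- \frac{5893328632}{4031225415} \approx -1.4619$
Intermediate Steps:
$Y = -36930$ ($Y = \left(- \frac{1}{3}\right) 110790 = -36930$)
$M = \frac{1}{316995}$ ($M = \frac{1}{-36930 + 353925} = \frac{1}{316995} \approx 3.1546 \cdot 10^{-6}$)
$\frac{-316051 + M}{282155 - 65966} = \frac{-316051 + \frac{1}{316995}}{282155 - 65966} = - \frac{100186586744}{316995 \cdot 216189} = \left(- \frac{100186586744}{316995}\right) \frac{1}{216189} = - \frac{5893328632}{4031225415}$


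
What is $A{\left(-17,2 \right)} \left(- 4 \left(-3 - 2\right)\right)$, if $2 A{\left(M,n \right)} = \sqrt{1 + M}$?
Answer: $40 i \approx 40.0 i$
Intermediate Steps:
$A{\left(M,n \right)} = \frac{\sqrt{1 + M}}{2}$
$A{\left(-17,2 \right)} \left(- 4 \left(-3 - 2\right)\right) = \frac{\sqrt{1 - 17}}{2} \left(- 4 \left(-3 - 2\right)\right) = \frac{\sqrt{-16}}{2} \left(\left(-4\right) \left(-5\right)\right) = \frac{4 i}{2} \cdot 20 = 2 i 20 = 40 i$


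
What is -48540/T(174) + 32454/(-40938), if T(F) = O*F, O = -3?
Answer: 54727487/593601 ≈ 92.196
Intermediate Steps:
T(F) = -3*F
-48540/T(174) + 32454/(-40938) = -48540/((-3*174)) + 32454/(-40938) = -48540/(-522) + 32454*(-1/40938) = -48540*(-1/522) - 5409/6823 = 8090/87 - 5409/6823 = 54727487/593601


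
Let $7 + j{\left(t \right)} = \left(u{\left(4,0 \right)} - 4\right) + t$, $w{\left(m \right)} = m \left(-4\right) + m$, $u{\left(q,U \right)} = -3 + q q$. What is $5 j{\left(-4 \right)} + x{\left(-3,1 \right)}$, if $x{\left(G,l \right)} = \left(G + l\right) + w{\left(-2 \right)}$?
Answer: $-6$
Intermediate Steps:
$u{\left(q,U \right)} = -3 + q^{2}$
$w{\left(m \right)} = - 3 m$ ($w{\left(m \right)} = - 4 m + m = - 3 m$)
$x{\left(G,l \right)} = 6 + G + l$ ($x{\left(G,l \right)} = \left(G + l\right) - -6 = \left(G + l\right) + 6 = 6 + G + l$)
$j{\left(t \right)} = 2 + t$ ($j{\left(t \right)} = -7 + \left(\left(\left(-3 + 4^{2}\right) - 4\right) + t\right) = -7 + \left(\left(\left(-3 + 16\right) - 4\right) + t\right) = -7 + \left(\left(13 - 4\right) + t\right) = -7 + \left(9 + t\right) = 2 + t$)
$5 j{\left(-4 \right)} + x{\left(-3,1 \right)} = 5 \left(2 - 4\right) + \left(6 - 3 + 1\right) = 5 \left(-2\right) + 4 = -10 + 4 = -6$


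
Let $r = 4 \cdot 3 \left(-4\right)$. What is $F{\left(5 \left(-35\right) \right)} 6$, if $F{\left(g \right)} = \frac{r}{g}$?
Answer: $\frac{288}{175} \approx 1.6457$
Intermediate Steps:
$r = -48$ ($r = 12 \left(-4\right) = -48$)
$F{\left(g \right)} = - \frac{48}{g}$
$F{\left(5 \left(-35\right) \right)} 6 = - \frac{48}{5 \left(-35\right)} 6 = - \frac{48}{-175} \cdot 6 = \left(-48\right) \left(- \frac{1}{175}\right) 6 = \frac{48}{175} \cdot 6 = \frac{288}{175}$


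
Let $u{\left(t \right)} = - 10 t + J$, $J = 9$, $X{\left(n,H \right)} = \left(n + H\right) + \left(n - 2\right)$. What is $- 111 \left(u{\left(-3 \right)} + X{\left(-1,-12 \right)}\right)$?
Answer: $-2553$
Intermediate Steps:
$X{\left(n,H \right)} = -2 + H + 2 n$ ($X{\left(n,H \right)} = \left(H + n\right) + \left(-2 + n\right) = -2 + H + 2 n$)
$u{\left(t \right)} = 9 - 10 t$ ($u{\left(t \right)} = - 10 t + 9 = 9 - 10 t$)
$- 111 \left(u{\left(-3 \right)} + X{\left(-1,-12 \right)}\right) = - 111 \left(\left(9 - -30\right) - 16\right) = - 111 \left(\left(9 + 30\right) - 16\right) = - 111 \left(39 - 16\right) = \left(-111\right) 23 = -2553$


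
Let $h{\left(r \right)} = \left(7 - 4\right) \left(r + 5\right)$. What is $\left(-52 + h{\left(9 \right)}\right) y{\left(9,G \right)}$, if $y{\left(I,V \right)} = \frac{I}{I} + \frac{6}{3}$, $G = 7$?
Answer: $-30$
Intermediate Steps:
$y{\left(I,V \right)} = 3$ ($y{\left(I,V \right)} = 1 + 6 \cdot \frac{1}{3} = 1 + 2 = 3$)
$h{\left(r \right)} = 15 + 3 r$ ($h{\left(r \right)} = 3 \left(5 + r\right) = 15 + 3 r$)
$\left(-52 + h{\left(9 \right)}\right) y{\left(9,G \right)} = \left(-52 + \left(15 + 3 \cdot 9\right)\right) 3 = \left(-52 + \left(15 + 27\right)\right) 3 = \left(-52 + 42\right) 3 = \left(-10\right) 3 = -30$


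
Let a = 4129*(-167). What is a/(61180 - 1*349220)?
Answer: 689543/288040 ≈ 2.3939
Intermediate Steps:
a = -689543
a/(61180 - 1*349220) = -689543/(61180 - 1*349220) = -689543/(61180 - 349220) = -689543/(-288040) = -689543*(-1/288040) = 689543/288040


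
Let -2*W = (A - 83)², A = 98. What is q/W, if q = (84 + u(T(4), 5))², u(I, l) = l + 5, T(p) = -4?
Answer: -17672/225 ≈ -78.542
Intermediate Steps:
u(I, l) = 5 + l
W = -225/2 (W = -(98 - 83)²/2 = -½*15² = -½*225 = -225/2 ≈ -112.50)
q = 8836 (q = (84 + (5 + 5))² = (84 + 10)² = 94² = 8836)
q/W = 8836/(-225/2) = 8836*(-2/225) = -17672/225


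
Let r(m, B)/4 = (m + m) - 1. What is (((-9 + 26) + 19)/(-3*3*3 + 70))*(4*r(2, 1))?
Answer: 1728/43 ≈ 40.186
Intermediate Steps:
r(m, B) = -4 + 8*m (r(m, B) = 4*((m + m) - 1) = 4*(2*m - 1) = 4*(-1 + 2*m) = -4 + 8*m)
(((-9 + 26) + 19)/(-3*3*3 + 70))*(4*r(2, 1)) = (((-9 + 26) + 19)/(-3*3*3 + 70))*(4*(-4 + 8*2)) = ((17 + 19)/(-9*3 + 70))*(4*(-4 + 16)) = (36/(-27 + 70))*(4*12) = (36/43)*48 = 1728/43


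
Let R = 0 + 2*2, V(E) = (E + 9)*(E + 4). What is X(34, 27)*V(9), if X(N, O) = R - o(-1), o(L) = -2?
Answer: 1404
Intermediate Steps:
V(E) = (4 + E)*(9 + E) (V(E) = (9 + E)*(4 + E) = (4 + E)*(9 + E))
R = 4 (R = 0 + 4 = 4)
X(N, O) = 6 (X(N, O) = 4 - 1*(-2) = 4 + 2 = 6)
X(34, 27)*V(9) = 6*(36 + 9**2 + 13*9) = 6*(36 + 81 + 117) = 6*234 = 1404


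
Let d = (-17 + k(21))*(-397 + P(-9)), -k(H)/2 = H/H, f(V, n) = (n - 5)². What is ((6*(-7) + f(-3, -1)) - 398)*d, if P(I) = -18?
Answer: -3185540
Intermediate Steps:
f(V, n) = (-5 + n)²
k(H) = -2 (k(H) = -2*H/H = -2*1 = -2)
d = 7885 (d = (-17 - 2)*(-397 - 18) = -19*(-415) = 7885)
((6*(-7) + f(-3, -1)) - 398)*d = ((6*(-7) + (-5 - 1)²) - 398)*7885 = ((-42 + (-6)²) - 398)*7885 = ((-42 + 36) - 398)*7885 = (-6 - 398)*7885 = -404*7885 = -3185540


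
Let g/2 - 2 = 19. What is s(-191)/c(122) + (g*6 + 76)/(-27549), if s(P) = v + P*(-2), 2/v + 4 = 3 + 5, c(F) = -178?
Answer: -21191753/9807444 ≈ -2.1608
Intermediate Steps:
g = 42 (g = 4 + 2*19 = 4 + 38 = 42)
v = ½ (v = 2/(-4 + (3 + 5)) = 2/(-4 + 8) = 2/4 = 2*(¼) = ½ ≈ 0.50000)
s(P) = ½ - 2*P (s(P) = ½ + P*(-2) = ½ - 2*P)
s(-191)/c(122) + (g*6 + 76)/(-27549) = (½ - 2*(-191))/(-178) + (42*6 + 76)/(-27549) = (½ + 382)*(-1/178) + (252 + 76)*(-1/27549) = (765/2)*(-1/178) + 328*(-1/27549) = -765/356 - 328/27549 = -21191753/9807444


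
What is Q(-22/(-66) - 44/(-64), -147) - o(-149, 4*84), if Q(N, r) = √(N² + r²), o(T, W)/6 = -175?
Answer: 1050 + 49*√20737/48 ≈ 1197.0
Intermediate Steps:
o(T, W) = -1050 (o(T, W) = 6*(-175) = -1050)
Q(-22/(-66) - 44/(-64), -147) - o(-149, 4*84) = √((-22/(-66) - 44/(-64))² + (-147)²) - 1*(-1050) = √((-22*(-1/66) - 44*(-1/64))² + 21609) + 1050 = √((⅓ + 11/16)² + 21609) + 1050 = √((49/48)² + 21609) + 1050 = √(2401/2304 + 21609) + 1050 = √(49789537/2304) + 1050 = 49*√20737/48 + 1050 = 1050 + 49*√20737/48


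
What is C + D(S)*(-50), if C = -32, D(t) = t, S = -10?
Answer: 468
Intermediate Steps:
C + D(S)*(-50) = -32 - 10*(-50) = -32 + 500 = 468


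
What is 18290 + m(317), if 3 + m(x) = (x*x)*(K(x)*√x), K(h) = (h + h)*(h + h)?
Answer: 18287 + 40392156484*√317 ≈ 7.1916e+11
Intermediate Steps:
K(h) = 4*h² (K(h) = (2*h)*(2*h) = 4*h²)
m(x) = -3 + 4*x^(9/2) (m(x) = -3 + (x*x)*((4*x²)*√x) = -3 + x²*(4*x^(5/2)) = -3 + 4*x^(9/2))
18290 + m(317) = 18290 + (-3 + 4*317^(9/2)) = 18290 + (-3 + 4*(10098039121*√317)) = 18290 + (-3 + 40392156484*√317) = 18287 + 40392156484*√317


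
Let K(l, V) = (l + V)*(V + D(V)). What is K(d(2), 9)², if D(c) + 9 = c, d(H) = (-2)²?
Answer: 13689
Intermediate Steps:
d(H) = 4
D(c) = -9 + c
K(l, V) = (-9 + 2*V)*(V + l) (K(l, V) = (l + V)*(V + (-9 + V)) = (V + l)*(-9 + 2*V) = (-9 + 2*V)*(V + l))
K(d(2), 9)² = (9² + 9*4 + 9*(-9 + 9) + 4*(-9 + 9))² = (81 + 36 + 9*0 + 4*0)² = (81 + 36 + 0 + 0)² = 117² = 13689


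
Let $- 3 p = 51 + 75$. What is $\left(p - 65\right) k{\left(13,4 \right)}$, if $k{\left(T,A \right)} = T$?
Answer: $-1391$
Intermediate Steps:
$p = -42$ ($p = - \frac{51 + 75}{3} = \left(- \frac{1}{3}\right) 126 = -42$)
$\left(p - 65\right) k{\left(13,4 \right)} = \left(-42 - 65\right) 13 = \left(-107\right) 13 = -1391$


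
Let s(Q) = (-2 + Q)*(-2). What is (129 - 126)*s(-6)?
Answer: 48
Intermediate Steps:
s(Q) = 4 - 2*Q
(129 - 126)*s(-6) = (129 - 126)*(4 - 2*(-6)) = 3*(4 + 12) = 3*16 = 48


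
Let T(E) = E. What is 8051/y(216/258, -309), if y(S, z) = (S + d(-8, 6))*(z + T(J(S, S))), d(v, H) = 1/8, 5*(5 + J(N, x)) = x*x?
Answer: -12802217140/480220427 ≈ -26.659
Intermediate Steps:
J(N, x) = -5 + x²/5 (J(N, x) = -5 + (x*x)/5 = -5 + x²/5)
d(v, H) = ⅛
y(S, z) = (⅛ + S)*(-5 + z + S²/5) (y(S, z) = (S + ⅛)*(z + (-5 + S²/5)) = (⅛ + S)*(-5 + z + S²/5))
8051/y(216/258, -309) = 8051/(-5/8 + (⅛)*(-309) + (216/258)²/40 + (216/258)*(-309) + (216/258)*(-25 + (216/258)²)/5) = 8051/(-5/8 - 309/8 + (216*(1/258))²/40 + (216*(1/258))*(-309) + (216*(1/258))*(-25 + (216*(1/258))²)/5) = 8051/(-5/8 - 309/8 + (36/43)²/40 + (36/43)*(-309) + (⅕)*(36/43)*(-25 + (36/43)²)) = 8051/(-5/8 - 309/8 + (1/40)*(1296/1849) - 11124/43 + (⅕)*(36/43)*(-25 + 1296/1849)) = 8051/(-5/8 - 309/8 + 162/9245 - 11124/43 + (⅕)*(36/43)*(-44929/1849)) = 8051/(-5/8 - 309/8 + 162/9245 - 11124/43 - 1617444/397535) = 8051/(-480220427/1590140) = 8051*(-1590140/480220427) = -12802217140/480220427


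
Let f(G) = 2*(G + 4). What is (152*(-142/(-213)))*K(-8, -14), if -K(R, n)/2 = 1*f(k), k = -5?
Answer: 1216/3 ≈ 405.33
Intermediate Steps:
f(G) = 8 + 2*G (f(G) = 2*(4 + G) = 8 + 2*G)
K(R, n) = 4 (K(R, n) = -2*(8 + 2*(-5)) = -2*(8 - 10) = -2*(-2) = 4)
(152*(-142/(-213)))*K(-8, -14) = (152*(-142/(-213)))*4 = (152*(-142*(-1/213)))*4 = (152*(⅔))*4 = (304/3)*4 = 1216/3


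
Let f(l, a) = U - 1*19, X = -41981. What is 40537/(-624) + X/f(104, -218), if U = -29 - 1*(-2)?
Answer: 12165721/14352 ≈ 847.67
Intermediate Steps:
U = -27 (U = -29 + 2 = -27)
f(l, a) = -46 (f(l, a) = -27 - 1*19 = -27 - 19 = -46)
40537/(-624) + X/f(104, -218) = 40537/(-624) - 41981/(-46) = 40537*(-1/624) - 41981*(-1/46) = -40537/624 + 41981/46 = 12165721/14352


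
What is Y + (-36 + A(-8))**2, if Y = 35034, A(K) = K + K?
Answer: 37738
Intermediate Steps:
A(K) = 2*K
Y + (-36 + A(-8))**2 = 35034 + (-36 + 2*(-8))**2 = 35034 + (-36 - 16)**2 = 35034 + (-52)**2 = 35034 + 2704 = 37738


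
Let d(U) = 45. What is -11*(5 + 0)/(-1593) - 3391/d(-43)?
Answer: -599932/7965 ≈ -75.321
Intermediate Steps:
-11*(5 + 0)/(-1593) - 3391/d(-43) = -11*(5 + 0)/(-1593) - 3391/45 = -11*5*(-1/1593) - 3391*1/45 = -55*(-1/1593) - 3391/45 = 55/1593 - 3391/45 = -599932/7965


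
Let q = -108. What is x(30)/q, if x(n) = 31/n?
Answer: -31/3240 ≈ -0.0095679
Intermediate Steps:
x(30)/q = (31/30)/(-108) = (31*(1/30))*(-1/108) = (31/30)*(-1/108) = -31/3240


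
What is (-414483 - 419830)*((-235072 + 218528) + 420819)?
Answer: -337291888075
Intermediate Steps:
(-414483 - 419830)*((-235072 + 218528) + 420819) = -834313*(-16544 + 420819) = -834313*404275 = -337291888075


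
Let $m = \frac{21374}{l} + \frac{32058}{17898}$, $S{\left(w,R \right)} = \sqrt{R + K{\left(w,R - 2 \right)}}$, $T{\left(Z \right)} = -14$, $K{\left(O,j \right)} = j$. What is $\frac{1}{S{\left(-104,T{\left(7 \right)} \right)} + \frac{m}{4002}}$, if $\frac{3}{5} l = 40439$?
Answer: $\frac{341043723239665977230}{19421387272867364786758969} - \frac{647379569773444559004100 i \sqrt{30}}{19421387272867364786758969} \approx 1.756 \cdot 10^{-5} - 0.18257 i$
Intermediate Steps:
$l = \frac{202195}{3}$ ($l = \frac{5}{3} \cdot 40439 = \frac{202195}{3} \approx 67398.0$)
$S{\left(w,R \right)} = \sqrt{-2 + 2 R}$ ($S{\left(w,R \right)} = \sqrt{R + \left(R - 2\right)} = \sqrt{R + \left(-2 + R\right)} = \sqrt{-2 + 2 R}$)
$m = \frac{1271603811}{603147685}$ ($m = \frac{21374}{\frac{202195}{3}} + \frac{32058}{17898} = 21374 \cdot \frac{3}{202195} + 32058 \cdot \frac{1}{17898} = \frac{64122}{202195} + \frac{5343}{2983} = \frac{1271603811}{603147685} \approx 2.1083$)
$\frac{1}{S{\left(-104,T{\left(7 \right)} \right)} + \frac{m}{4002}} = \frac{1}{\sqrt{-2 + 2 \left(-14\right)} + \frac{1271603811}{603147685 \cdot 4002}} = \frac{1}{\sqrt{-2 - 28} + \frac{1271603811}{603147685} \cdot \frac{1}{4002}} = \frac{1}{\sqrt{-30} + \frac{423867937}{804599011790}} = \frac{1}{i \sqrt{30} + \frac{423867937}{804599011790}} = \frac{1}{\frac{423867937}{804599011790} + i \sqrt{30}}$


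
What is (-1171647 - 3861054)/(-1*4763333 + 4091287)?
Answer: 5032701/672046 ≈ 7.4886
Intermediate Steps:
(-1171647 - 3861054)/(-1*4763333 + 4091287) = -5032701/(-4763333 + 4091287) = -5032701/(-672046) = -5032701*(-1/672046) = 5032701/672046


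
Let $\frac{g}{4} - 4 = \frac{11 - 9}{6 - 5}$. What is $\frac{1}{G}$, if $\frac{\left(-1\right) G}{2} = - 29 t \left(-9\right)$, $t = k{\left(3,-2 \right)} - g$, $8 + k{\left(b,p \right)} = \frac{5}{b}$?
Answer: $\frac{1}{15834} \approx 6.3155 \cdot 10^{-5}$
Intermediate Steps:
$k{\left(b,p \right)} = -8 + \frac{5}{b}$
$g = 24$ ($g = 16 + 4 \frac{11 - 9}{6 - 5} = 16 + 4 \cdot \frac{2}{1} = 16 + 4 \cdot 2 \cdot 1 = 16 + 4 \cdot 2 = 16 + 8 = 24$)
$t = - \frac{91}{3}$ ($t = \left(-8 + \frac{5}{3}\right) - 24 = - \frac{19}{3} - 24 = - \frac{91}{3} \approx -30.333$)
$G = 15834$ ($G = - 2 \left(-29\right) \left(- \frac{91}{3}\right) \left(-9\right) = - 2 \cdot \frac{2639}{3} \left(-9\right) = \left(-2\right) \left(-7917\right) = 15834$)
$\frac{1}{G} = \frac{1}{15834}$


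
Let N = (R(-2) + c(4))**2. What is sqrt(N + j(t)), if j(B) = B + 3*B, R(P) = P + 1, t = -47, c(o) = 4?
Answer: I*sqrt(179) ≈ 13.379*I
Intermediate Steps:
R(P) = 1 + P
N = 9 (N = ((1 - 2) + 4)**2 = (-1 + 4)**2 = 3**2 = 9)
j(B) = 4*B
sqrt(N + j(t)) = sqrt(9 + 4*(-47)) = sqrt(9 - 188) = sqrt(-179) = I*sqrt(179)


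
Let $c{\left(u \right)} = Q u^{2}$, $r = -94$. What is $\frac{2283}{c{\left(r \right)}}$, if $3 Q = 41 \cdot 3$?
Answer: $\frac{2283}{362276} \approx 0.0063018$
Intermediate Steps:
$Q = 41$ ($Q = \frac{41 \cdot 3}{3} = \frac{1}{3} \cdot 123 = 41$)
$c{\left(u \right)} = 41 u^{2}$
$\frac{2283}{c{\left(r \right)}} = \frac{2283}{41 \left(-94\right)^{2}} = \frac{2283}{41 \cdot 8836} = \frac{2283}{362276}$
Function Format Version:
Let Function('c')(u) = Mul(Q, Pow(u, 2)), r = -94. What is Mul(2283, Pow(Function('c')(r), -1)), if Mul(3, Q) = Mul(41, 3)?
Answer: Rational(2283, 362276) ≈ 0.0063018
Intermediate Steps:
Q = 41 (Q = Mul(Rational(1, 3), Mul(41, 3)) = Mul(Rational(1, 3), 123) = 41)
Function('c')(u) = Mul(41, Pow(u, 2))
Mul(2283, Pow(Function('c')(r), -1)) = Mul(2283, Pow(Mul(41, Pow(-94, 2)), -1)) = Mul(2283, Pow(Mul(41, 8836), -1)) = Mul(2283, Pow(362276, -1)) = Mul(2283, Rational(1, 362276)) = Rational(2283, 362276)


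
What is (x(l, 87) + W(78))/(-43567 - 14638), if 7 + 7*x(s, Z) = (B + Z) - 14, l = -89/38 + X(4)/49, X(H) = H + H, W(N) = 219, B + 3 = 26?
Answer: -1622/407435 ≈ -0.0039810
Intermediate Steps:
B = 23 (B = -3 + 26 = 23)
X(H) = 2*H
l = -4057/1862 (l = -89/38 + (2*4)/49 = -89*1/38 + 8*(1/49) = -89/38 + 8/49 = -4057/1862 ≈ -2.1788)
x(s, Z) = 2/7 + Z/7 (x(s, Z) = -1 + ((23 + Z) - 14)/7 = -1 + (9 + Z)/7 = -1 + (9/7 + Z/7) = 2/7 + Z/7)
(x(l, 87) + W(78))/(-43567 - 14638) = ((2/7 + (⅐)*87) + 219)/(-43567 - 14638) = ((2/7 + 87/7) + 219)/(-58205) = (89/7 + 219)*(-1/58205) = (1622/7)*(-1/58205) = -1622/407435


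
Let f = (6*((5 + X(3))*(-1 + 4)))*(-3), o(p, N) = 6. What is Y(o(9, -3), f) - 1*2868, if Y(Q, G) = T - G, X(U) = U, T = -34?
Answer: -2470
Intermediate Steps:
f = -432 (f = (6*((5 + 3)*(-1 + 4)))*(-3) = (6*(8*3))*(-3) = (6*24)*(-3) = 144*(-3) = -432)
Y(Q, G) = -34 - G
Y(o(9, -3), f) - 1*2868 = (-34 - 1*(-432)) - 1*2868 = (-34 + 432) - 2868 = 398 - 2868 = -2470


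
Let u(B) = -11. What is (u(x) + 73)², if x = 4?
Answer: 3844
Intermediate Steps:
(u(x) + 73)² = (-11 + 73)² = 62² = 3844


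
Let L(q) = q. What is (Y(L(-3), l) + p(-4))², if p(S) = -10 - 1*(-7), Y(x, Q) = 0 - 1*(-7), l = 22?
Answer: 16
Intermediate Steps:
Y(x, Q) = 7 (Y(x, Q) = 0 + 7 = 7)
p(S) = -3 (p(S) = -10 + 7 = -3)
(Y(L(-3), l) + p(-4))² = (7 - 3)² = 4² = 16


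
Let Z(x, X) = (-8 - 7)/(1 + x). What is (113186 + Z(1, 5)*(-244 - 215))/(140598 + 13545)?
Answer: 233257/308286 ≈ 0.75663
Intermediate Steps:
Z(x, X) = -15/(1 + x)
(113186 + Z(1, 5)*(-244 - 215))/(140598 + 13545) = (113186 + (-15/(1 + 1))*(-244 - 215))/(140598 + 13545) = (113186 - 15/2*(-459))/154143 = (113186 - 15*1/2*(-459))*(1/154143) = (113186 - 15/2*(-459))*(1/154143) = (113186 + 6885/2)*(1/154143) = (233257/2)*(1/154143) = 233257/308286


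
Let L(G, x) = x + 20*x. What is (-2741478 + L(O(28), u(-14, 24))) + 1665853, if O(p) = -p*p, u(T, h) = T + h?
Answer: -1075415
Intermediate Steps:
O(p) = -p**2
L(G, x) = 21*x
(-2741478 + L(O(28), u(-14, 24))) + 1665853 = (-2741478 + 21*(-14 + 24)) + 1665853 = (-2741478 + 21*10) + 1665853 = (-2741478 + 210) + 1665853 = -2741268 + 1665853 = -1075415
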